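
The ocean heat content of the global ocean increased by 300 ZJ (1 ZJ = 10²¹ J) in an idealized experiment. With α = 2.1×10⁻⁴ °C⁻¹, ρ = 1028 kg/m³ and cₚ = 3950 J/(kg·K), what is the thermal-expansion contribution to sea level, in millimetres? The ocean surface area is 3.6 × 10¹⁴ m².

Δh ≈ 43.1 mm

Per unit area: Q = 300×10²¹ / (3.6×10¹⁴) ≈ 8.333×10⁸ J/m²
Δh = αQ/(ρcₚ) = 2.1×10⁻⁴ × 8.333×10⁸ / (1028 × 3950) ≈ 0.043095 m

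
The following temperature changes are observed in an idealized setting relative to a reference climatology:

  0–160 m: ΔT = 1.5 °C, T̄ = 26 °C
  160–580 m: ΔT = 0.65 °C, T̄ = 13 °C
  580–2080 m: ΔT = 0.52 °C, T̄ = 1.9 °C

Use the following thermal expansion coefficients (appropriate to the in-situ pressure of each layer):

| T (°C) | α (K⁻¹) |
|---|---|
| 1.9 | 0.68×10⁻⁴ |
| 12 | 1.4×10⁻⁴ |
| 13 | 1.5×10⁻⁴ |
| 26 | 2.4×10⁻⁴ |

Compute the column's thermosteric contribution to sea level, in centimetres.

Layer 1 at 26 °C → α = 2.4×10⁻⁴ K⁻¹
Layer 2 at 13 °C → α = 1.5×10⁻⁴ K⁻¹
Layer 3 at 1.9 °C → α = 0.68×10⁻⁴ K⁻¹
Layer 1: 160 × 2.4×10⁻⁴ × 1.5 = 0.05760 m
160–580 m: 0.65 × 1.5×10⁻⁴ × 420 = 0.04095 m
Layer 3: 1500 × 0.52 × 0.68×10⁻⁴ = 0.05304 m
Δh = 0.05760 + 0.04095 + 0.05304 = 0.15159 m ≈ 15.2 cm

15.2 cm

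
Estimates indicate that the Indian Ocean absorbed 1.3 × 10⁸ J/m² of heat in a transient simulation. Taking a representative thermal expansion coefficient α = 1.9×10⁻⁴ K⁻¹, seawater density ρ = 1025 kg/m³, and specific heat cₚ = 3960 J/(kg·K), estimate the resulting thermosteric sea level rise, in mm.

Δh = αQ/(ρcₚ) = 1.9×10⁻⁴ × 1.3×10⁸ / (1025 × 3960) ≈ 0.0060852 m

Δh ≈ 6.09 mm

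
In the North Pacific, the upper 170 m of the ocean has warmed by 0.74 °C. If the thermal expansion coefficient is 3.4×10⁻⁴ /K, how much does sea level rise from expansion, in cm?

Δh = αΔT·H = 3.4×10⁻⁴ × 0.74 × 170 = 0.042772 m

about 4.28 cm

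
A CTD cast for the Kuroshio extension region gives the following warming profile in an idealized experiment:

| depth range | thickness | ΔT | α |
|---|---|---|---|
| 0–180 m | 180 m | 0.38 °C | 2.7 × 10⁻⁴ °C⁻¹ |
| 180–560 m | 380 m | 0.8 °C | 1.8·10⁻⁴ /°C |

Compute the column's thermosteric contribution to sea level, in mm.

Δh = 73.2 mm

0–180 m: 2.7×10⁻⁴ × 0.38 × 180 = 0.018468 m
Layer 2: 1.8×10⁻⁴ × 380 × 0.8 = 0.05472 m
Δh = 0.018468 + 0.05472 = 0.073188 m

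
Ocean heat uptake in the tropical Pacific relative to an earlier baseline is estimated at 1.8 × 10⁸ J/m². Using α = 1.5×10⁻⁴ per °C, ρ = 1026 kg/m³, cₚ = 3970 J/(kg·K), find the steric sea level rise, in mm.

Δh = 6.63 mm

Δh = αQ/(ρcₚ) = 1.5×10⁻⁴ × 1.8×10⁸ / (1026 × 3970) ≈ 0.0066287 m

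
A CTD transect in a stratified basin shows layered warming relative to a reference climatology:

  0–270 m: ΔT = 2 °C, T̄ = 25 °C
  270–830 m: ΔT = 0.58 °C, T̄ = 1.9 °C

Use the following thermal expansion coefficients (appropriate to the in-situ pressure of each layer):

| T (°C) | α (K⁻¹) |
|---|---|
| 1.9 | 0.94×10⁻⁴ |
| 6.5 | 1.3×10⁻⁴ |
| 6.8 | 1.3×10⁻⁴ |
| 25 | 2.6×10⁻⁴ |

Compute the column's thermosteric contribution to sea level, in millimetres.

Δh ≈ 171 mm

Layer 1 at 25 °C → α = 2.6×10⁻⁴ K⁻¹
Layer 2 at 1.9 °C → α = 0.94×10⁻⁴ K⁻¹
0–270 m: 2.6×10⁻⁴ × 270 × 2 = 0.14040 m
270–830 m: 0.94×10⁻⁴ × 0.58 × 560 = 0.0305312 m
Δh = 0.14040 + 0.0305312 = 0.1709312 m ≈ 171 mm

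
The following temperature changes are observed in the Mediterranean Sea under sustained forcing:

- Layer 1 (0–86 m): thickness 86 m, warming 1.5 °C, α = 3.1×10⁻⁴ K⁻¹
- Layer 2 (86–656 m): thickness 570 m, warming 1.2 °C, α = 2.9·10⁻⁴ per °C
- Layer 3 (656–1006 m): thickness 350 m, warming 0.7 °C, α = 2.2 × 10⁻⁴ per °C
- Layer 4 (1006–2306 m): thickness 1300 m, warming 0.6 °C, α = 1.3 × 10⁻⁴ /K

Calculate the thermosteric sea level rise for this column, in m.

Layer 1: 86 × 1.5 × 3.1×10⁻⁴ = 0.03999 m
Layer 2: 2.9×10⁻⁴ × 1.2 × 570 = 0.19836 m
656–1006 m: 2.2×10⁻⁴ × 350 × 0.7 = 0.05390 m
Layer 4: 1300 × 1.3×10⁻⁴ × 0.6 = 0.10140 m
Δh = 0.03999 + 0.19836 + 0.05390 + 0.10140 = 0.39365 m

Δh ≈ 0.394 m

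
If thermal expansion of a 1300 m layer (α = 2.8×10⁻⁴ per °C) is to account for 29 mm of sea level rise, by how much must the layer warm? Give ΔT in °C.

about 0.0797 °C

ΔT = Δh/(αH) = 0.029 / (2.8×10⁻⁴ × 1300) ≈ 0.07967 °C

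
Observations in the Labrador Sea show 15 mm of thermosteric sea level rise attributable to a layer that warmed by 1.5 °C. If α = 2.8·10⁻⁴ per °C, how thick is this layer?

H = Δh/(αΔT) = 0.015 / (2.8×10⁻⁴ × 1.5) ≈ 35.71 m

about 36 m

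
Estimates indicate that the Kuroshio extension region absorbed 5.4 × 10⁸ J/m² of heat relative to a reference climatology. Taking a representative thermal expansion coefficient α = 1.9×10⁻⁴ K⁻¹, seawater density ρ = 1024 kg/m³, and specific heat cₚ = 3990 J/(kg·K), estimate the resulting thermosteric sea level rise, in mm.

Δh = αQ/(ρcₚ) = 1.9×10⁻⁴ × 5.4×10⁸ / (1024 × 3990) ≈ 0.025112 m

25.1 mm of thermosteric rise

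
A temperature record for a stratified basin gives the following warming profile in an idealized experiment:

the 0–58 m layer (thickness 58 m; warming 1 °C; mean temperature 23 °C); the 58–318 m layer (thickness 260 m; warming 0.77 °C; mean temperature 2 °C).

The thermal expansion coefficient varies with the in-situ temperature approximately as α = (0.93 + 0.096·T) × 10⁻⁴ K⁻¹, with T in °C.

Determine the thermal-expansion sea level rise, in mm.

Δh ≈ 40.7 mm

Layer 1: α = (0.93 + 0.096×23)×10⁻⁴ = 3.138×10⁻⁴ K⁻¹
Layer 2: α = (0.93 + 0.096×2)×10⁻⁴ = 1.122×10⁻⁴ K⁻¹
3.138×10⁻⁴ × 1 × 58 = 0.0182004 m
Layer 2: 260 × 1.122×10⁻⁴ × 0.77 = 0.02246244 m
Δh = 0.0182004 + 0.02246244 = 0.04066284 m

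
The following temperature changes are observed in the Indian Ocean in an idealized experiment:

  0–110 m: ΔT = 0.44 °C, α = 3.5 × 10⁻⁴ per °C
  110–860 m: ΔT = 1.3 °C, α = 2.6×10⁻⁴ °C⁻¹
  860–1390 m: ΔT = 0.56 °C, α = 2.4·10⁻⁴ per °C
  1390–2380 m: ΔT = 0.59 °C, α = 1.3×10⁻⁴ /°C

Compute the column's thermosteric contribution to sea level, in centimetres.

0–110 m: 0.44 × 3.5×10⁻⁴ × 110 = 0.01694 m
2.6×10⁻⁴ × 1.3 × 750 = 0.25350 m
860–1390 m: 530 × 2.4×10⁻⁴ × 0.56 = 0.071232 m
Layer 4: 0.59 × 990 × 1.3×10⁻⁴ = 0.075933 m
Δh = 0.01694 + 0.25350 + 0.071232 + 0.075933 = 0.417605 m ≈ 42 cm

42 cm of thermosteric rise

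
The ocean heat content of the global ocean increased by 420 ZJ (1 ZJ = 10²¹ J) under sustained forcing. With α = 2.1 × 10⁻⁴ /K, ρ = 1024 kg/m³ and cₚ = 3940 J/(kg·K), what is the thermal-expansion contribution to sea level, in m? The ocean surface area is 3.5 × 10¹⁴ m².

Per unit area: Q = 420×10²¹ / (3.5×10¹⁴) = 1.2×10⁹ J/m²
Δh = αQ/(ρcₚ) = 2.1×10⁻⁴ × 1.2×10⁹ / (1024 × 3940) ≈ 0.06246 m

Δh ≈ 0.0625 m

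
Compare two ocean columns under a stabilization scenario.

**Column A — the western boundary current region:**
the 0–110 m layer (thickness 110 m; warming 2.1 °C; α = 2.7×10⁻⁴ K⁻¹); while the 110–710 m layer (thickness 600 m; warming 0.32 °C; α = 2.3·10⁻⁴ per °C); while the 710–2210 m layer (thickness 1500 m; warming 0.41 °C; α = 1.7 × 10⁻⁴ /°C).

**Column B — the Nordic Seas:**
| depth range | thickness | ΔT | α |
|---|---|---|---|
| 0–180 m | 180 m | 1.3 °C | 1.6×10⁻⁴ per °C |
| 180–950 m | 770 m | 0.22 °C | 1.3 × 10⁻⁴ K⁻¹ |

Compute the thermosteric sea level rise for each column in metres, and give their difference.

A: 0.211 m; B: 0.0595 m; difference 0.152 m

A 0–110 m: 2.7×10⁻⁴ × 2.1 × 110 = 0.06237 m
A 2.3×10⁻⁴ × 600 × 0.32 = 0.04416 m
A 710–2210 m: 1500 × 0.41 × 1.7×10⁻⁴ = 0.10455 m
A total: 0.21108 m
B 0–180 m: 1.6×10⁻⁴ × 1.3 × 180 = 0.03744 m
B 180–950 m: 770 × 0.22 × 1.3×10⁻⁴ = 0.022022 m
B total: 0.059462 m
Difference: 0.21108 − 0.059462 = 0.151618 m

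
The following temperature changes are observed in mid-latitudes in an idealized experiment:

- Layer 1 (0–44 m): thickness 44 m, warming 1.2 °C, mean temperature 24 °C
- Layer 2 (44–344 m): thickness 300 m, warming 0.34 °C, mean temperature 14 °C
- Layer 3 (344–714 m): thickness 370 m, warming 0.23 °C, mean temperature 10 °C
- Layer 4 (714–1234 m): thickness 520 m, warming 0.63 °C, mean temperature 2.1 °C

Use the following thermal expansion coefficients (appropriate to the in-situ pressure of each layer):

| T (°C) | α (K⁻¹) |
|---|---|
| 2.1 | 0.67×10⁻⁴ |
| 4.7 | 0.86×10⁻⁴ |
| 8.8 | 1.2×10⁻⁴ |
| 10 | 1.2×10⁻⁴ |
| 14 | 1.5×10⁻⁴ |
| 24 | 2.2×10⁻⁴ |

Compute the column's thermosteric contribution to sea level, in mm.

Δh = 59.1 mm

Layer 1 at 24 °C → α = 2.2×10⁻⁴ K⁻¹
Layer 2 at 14 °C → α = 1.5×10⁻⁴ K⁻¹
Layer 3 at 10 °C → α = 1.2×10⁻⁴ K⁻¹
Layer 4 at 2.1 °C → α = 0.67×10⁻⁴ K⁻¹
Layer 1: 1.2 × 44 × 2.2×10⁻⁴ = 0.011616 m
Layer 2: 0.34 × 1.5×10⁻⁴ × 300 = 0.01530 m
1.2×10⁻⁴ × 0.23 × 370 = 0.010212 m
714–1234 m: 0.67×10⁻⁴ × 0.63 × 520 = 0.0219492 m
Δh = 0.011616 + 0.01530 + 0.010212 + 0.0219492 = 0.0590772 m ≈ 59.1 mm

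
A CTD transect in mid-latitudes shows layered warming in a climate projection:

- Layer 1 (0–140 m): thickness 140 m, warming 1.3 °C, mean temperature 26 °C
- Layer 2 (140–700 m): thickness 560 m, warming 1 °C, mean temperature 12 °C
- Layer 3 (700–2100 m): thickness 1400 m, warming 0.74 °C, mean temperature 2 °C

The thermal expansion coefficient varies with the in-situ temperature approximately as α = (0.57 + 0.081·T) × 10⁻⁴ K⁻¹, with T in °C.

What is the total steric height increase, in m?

Layer 1: α = (0.57 + 0.081×26)×10⁻⁴ = 2.676×10⁻⁴ K⁻¹
Layer 2: α = (0.57 + 0.081×12)×10⁻⁴ = 1.542×10⁻⁴ K⁻¹
Layer 3: α = (0.57 + 0.081×2)×10⁻⁴ = 0.732×10⁻⁴ K⁻¹
140 × 2.676×10⁻⁴ × 1.3 = 0.0487032 m
Layer 2: 560 × 1.542×10⁻⁴ × 1 = 0.086352 m
700–2100 m: 0.732×10⁻⁴ × 1400 × 0.74 = 0.0758352 m
Δh = 0.0487032 + 0.086352 + 0.0758352 = 0.2108904 m

about 0.21 m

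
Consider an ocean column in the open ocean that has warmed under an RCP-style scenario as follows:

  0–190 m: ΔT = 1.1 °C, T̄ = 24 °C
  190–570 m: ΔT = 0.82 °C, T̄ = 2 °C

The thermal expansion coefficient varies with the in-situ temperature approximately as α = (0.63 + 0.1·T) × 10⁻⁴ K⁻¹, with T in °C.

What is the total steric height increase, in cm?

Layer 1: α = (0.63 + 0.1×24)×10⁻⁴ = 3.03×10⁻⁴ K⁻¹
Layer 2: α = (0.63 + 0.1×2)×10⁻⁴ = 0.83×10⁻⁴ K⁻¹
Layer 1: 1.1 × 190 × 3.03×10⁻⁴ = 0.063327 m
Layer 2: 380 × 0.83×10⁻⁴ × 0.82 = 0.0258628 m
Δh = 0.063327 + 0.0258628 = 0.0891898 m

Δh = 8.92 cm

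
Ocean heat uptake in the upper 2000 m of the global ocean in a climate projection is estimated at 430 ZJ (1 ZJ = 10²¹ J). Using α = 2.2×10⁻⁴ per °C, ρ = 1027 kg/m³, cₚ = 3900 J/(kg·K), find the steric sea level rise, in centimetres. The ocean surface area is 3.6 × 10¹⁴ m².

Per unit area: Q = 430×10²¹ / (3.6×10¹⁴) ≈ 1.194×10⁹ J/m²
Δh = αQ/(ρcₚ) = 2.2×10⁻⁴ × 1.194×10⁹ / (1027 × 3900) ≈ 0.065583 m

6.56 cm of thermosteric rise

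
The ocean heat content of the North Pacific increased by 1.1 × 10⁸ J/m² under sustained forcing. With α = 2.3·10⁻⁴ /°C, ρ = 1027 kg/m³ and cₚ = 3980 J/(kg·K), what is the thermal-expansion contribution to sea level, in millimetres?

Δh = αQ/(ρcₚ) = 2.3×10⁻⁴ × 1.1×10⁸ / (1027 × 3980) ≈ 0.0061897 m

about 6.2 mm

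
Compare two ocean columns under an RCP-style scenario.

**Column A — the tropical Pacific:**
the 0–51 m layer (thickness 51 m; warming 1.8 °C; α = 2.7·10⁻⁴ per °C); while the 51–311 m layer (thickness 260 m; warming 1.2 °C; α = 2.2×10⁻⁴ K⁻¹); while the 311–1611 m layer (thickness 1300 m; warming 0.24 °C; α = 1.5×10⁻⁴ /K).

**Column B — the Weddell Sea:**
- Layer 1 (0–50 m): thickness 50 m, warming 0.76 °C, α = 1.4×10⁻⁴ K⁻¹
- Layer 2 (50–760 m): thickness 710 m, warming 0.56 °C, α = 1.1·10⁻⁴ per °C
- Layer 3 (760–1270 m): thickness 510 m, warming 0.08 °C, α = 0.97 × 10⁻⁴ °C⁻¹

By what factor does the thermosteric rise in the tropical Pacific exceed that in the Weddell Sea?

≈ 2.65×

A Layer 1: 51 × 1.8 × 2.7×10⁻⁴ = 0.024786 m
A Layer 2: 2.2×10⁻⁴ × 1.2 × 260 = 0.06864 m
A 1300 × 0.24 × 1.5×10⁻⁴ = 0.04680 m
A total: 0.140226 m
B 0–50 m: 50 × 1.4×10⁻⁴ × 0.76 = 0.00532 m
B Layer 2: 0.56 × 1.1×10⁻⁴ × 710 = 0.043736 m
B Layer 3: 0.97×10⁻⁴ × 0.08 × 510 = 0.0039576 m
B total: 0.0530136 m
Ratio: 0.140226 / 0.0530136 ≈ 2.645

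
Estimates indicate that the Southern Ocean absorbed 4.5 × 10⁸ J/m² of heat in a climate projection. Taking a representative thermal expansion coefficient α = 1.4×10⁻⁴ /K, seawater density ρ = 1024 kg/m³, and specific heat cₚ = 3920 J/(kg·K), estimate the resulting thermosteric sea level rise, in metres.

Δh ≈ 0.016 m

Δh = αQ/(ρcₚ) = 1.4×10⁻⁴ × 4.5×10⁸ / (1024 × 3920) ≈ 0.015695 m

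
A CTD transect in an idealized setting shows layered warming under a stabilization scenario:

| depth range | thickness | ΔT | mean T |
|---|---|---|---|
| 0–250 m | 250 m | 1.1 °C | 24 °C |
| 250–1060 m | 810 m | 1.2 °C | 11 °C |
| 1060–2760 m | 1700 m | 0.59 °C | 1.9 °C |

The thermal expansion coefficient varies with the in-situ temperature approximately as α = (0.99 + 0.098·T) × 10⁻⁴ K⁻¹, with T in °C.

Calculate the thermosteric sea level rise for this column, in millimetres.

Layer 1: α = (0.99 + 0.098×24)×10⁻⁴ = 3.342×10⁻⁴ K⁻¹
Layer 2: α = (0.99 + 0.098×11)×10⁻⁴ = 2.068×10⁻⁴ K⁻¹
Layer 3: α = (0.99 + 0.098×1.9)×10⁻⁴ = 1.1762×10⁻⁴ K⁻¹
0–250 m: 1.1 × 250 × 3.342×10⁻⁴ = 0.091905 m
2.068×10⁻⁴ × 1.2 × 810 = 0.2010096 m
1.1762×10⁻⁴ × 1700 × 0.59 = 0.11797286 m
Δh = 0.091905 + 0.2010096 + 0.11797286 = 0.41088746 m ≈ 411 mm

Δh = 411 mm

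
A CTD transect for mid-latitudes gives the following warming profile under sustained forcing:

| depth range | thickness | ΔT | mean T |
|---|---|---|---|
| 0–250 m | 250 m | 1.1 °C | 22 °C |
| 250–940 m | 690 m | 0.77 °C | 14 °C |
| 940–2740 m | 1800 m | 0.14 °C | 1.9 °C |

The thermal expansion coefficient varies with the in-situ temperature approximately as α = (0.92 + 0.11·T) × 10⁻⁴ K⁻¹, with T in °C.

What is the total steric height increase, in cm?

Layer 1: α = (0.92 + 0.11×22)×10⁻⁴ = 3.34×10⁻⁴ K⁻¹
Layer 2: α = (0.92 + 0.11×14)×10⁻⁴ = 2.46×10⁻⁴ K⁻¹
Layer 3: α = (0.92 + 0.11×1.9)×10⁻⁴ = 1.129×10⁻⁴ K⁻¹
250 × 1.1 × 3.34×10⁻⁴ = 0.09185 m
250–940 m: 690 × 2.46×10⁻⁴ × 0.77 = 0.1306998 m
Layer 3: 0.14 × 1.129×10⁻⁴ × 1800 = 0.0284508 m
Δh = 0.09185 + 0.1306998 + 0.0284508 = 0.2510006 m

25.1 cm of thermosteric rise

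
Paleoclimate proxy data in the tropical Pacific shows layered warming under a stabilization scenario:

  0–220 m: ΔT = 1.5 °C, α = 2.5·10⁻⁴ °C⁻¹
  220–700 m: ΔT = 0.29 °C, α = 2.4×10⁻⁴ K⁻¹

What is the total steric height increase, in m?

Layer 1: 1.5 × 220 × 2.5×10⁻⁴ = 0.08250 m
0.29 × 2.4×10⁻⁴ × 480 = 0.033408 m
Δh = 0.08250 + 0.033408 = 0.115908 m ≈ 0.12 m

0.12 m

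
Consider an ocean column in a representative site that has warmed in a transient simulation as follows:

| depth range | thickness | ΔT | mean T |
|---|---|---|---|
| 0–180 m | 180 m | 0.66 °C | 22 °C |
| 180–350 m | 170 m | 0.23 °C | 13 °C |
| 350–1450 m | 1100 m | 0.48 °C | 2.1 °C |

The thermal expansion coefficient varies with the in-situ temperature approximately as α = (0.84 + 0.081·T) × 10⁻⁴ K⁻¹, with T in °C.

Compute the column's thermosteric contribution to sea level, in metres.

Layer 1: α = (0.84 + 0.081×22)×10⁻⁴ = 2.622×10⁻⁴ K⁻¹
Layer 2: α = (0.84 + 0.081×13)×10⁻⁴ = 1.893×10⁻⁴ K⁻¹
Layer 3: α = (0.84 + 0.081×2.1)×10⁻⁴ = 1.0101×10⁻⁴ K⁻¹
2.622×10⁻⁴ × 180 × 0.66 = 0.03114936 m
0.23 × 170 × 1.893×10⁻⁴ = 0.00740163 m
Layer 3: 0.48 × 1.0101×10⁻⁴ × 1100 = 0.05333328 m
Δh = 0.03114936 + 0.00740163 + 0.05333328 = 0.09188427 m

0.092 m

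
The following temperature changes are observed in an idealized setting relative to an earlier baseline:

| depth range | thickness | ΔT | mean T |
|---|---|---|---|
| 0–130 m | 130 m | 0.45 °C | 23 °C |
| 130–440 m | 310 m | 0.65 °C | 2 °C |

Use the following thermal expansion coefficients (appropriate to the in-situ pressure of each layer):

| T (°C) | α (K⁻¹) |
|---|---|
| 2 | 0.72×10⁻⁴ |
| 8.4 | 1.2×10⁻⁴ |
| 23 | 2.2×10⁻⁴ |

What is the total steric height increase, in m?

Layer 1 at 23 °C → α = 2.2×10⁻⁴ K⁻¹
Layer 2 at 2 °C → α = 0.72×10⁻⁴ K⁻¹
0.45 × 130 × 2.2×10⁻⁴ = 0.01287 m
130–440 m: 0.72×10⁻⁴ × 0.65 × 310 = 0.014508 m
Δh = 0.01287 + 0.014508 = 0.027378 m

0.0274 m of thermosteric rise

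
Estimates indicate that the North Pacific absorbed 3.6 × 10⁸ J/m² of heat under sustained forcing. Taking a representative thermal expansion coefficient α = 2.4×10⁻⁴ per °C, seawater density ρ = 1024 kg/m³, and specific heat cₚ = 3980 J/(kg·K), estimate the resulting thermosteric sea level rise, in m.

Δh = αQ/(ρcₚ) = 2.4×10⁻⁴ × 3.6×10⁸ / (1024 × 3980) ≈ 0.02120 m

Δh = 0.021 m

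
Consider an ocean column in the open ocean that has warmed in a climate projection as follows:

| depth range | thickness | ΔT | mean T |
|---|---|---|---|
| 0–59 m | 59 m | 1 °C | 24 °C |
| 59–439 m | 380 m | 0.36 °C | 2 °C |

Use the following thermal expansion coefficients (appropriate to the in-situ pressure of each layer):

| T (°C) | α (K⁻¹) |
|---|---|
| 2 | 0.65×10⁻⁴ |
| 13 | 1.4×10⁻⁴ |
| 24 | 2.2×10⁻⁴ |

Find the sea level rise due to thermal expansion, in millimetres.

Δh = 22 mm

Layer 1 at 24 °C → α = 2.2×10⁻⁴ K⁻¹
Layer 2 at 2 °C → α = 0.65×10⁻⁴ K⁻¹
Layer 1: 2.2×10⁻⁴ × 59 × 1 = 0.01298 m
Layer 2: 0.65×10⁻⁴ × 0.36 × 380 = 0.008892 m
Δh = 0.01298 + 0.008892 = 0.021872 m ≈ 22 mm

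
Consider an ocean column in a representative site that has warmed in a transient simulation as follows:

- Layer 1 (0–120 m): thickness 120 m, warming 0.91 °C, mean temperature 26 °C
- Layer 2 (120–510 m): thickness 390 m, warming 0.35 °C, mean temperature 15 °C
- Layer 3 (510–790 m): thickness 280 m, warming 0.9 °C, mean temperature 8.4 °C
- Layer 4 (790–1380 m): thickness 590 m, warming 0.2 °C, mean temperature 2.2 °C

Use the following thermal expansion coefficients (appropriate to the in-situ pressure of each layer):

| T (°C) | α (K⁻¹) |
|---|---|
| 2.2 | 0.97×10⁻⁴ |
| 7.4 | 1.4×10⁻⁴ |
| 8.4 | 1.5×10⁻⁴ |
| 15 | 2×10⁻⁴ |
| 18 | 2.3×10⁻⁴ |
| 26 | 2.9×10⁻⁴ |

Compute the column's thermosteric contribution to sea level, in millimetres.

Layer 1 at 26 °C → α = 2.9×10⁻⁴ K⁻¹
Layer 2 at 15 °C → α = 2×10⁻⁴ K⁻¹
Layer 3 at 8.4 °C → α = 1.5×10⁻⁴ K⁻¹
Layer 4 at 2.2 °C → α = 0.97×10⁻⁴ K⁻¹
Layer 1: 2.9×10⁻⁴ × 0.91 × 120 = 0.031668 m
Layer 2: 2×10⁻⁴ × 390 × 0.35 = 0.02730 m
280 × 0.9 × 1.5×10⁻⁴ = 0.03780 m
790–1380 m: 590 × 0.97×10⁻⁴ × 0.2 = 0.011446 m
Δh = 0.031668 + 0.02730 + 0.03780 + 0.011446 = 0.108214 m ≈ 108 mm

Δh ≈ 108 mm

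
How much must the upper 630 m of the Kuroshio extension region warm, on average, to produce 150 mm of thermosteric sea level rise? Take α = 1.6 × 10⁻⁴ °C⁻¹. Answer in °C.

ΔT = Δh/(αH) = 0.15 / (1.6×10⁻⁴ × 630) ≈ 1.488 °C

about 1.49 °C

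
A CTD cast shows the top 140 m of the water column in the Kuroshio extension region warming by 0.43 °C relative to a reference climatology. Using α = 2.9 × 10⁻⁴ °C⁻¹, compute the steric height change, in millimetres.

17.5 mm

Δh = αΔT·H = 2.9×10⁻⁴ × 0.43 × 140 = 0.017458 m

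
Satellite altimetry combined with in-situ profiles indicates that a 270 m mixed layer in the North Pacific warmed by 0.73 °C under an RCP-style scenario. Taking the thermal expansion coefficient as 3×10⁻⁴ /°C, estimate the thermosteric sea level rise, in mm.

Δh = αΔT·H = 3×10⁻⁴ × 0.73 × 270 = 0.05913 m

59 mm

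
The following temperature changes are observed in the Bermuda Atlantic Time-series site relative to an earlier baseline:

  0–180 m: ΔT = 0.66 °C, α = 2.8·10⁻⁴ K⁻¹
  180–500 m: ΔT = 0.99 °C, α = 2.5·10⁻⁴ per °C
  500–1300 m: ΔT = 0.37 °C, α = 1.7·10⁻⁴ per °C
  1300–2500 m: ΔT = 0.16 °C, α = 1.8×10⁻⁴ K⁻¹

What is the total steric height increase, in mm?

Layer 1: 0.66 × 180 × 2.8×10⁻⁴ = 0.033264 m
Layer 2: 320 × 0.99 × 2.5×10⁻⁴ = 0.07920 m
500–1300 m: 1.7×10⁻⁴ × 800 × 0.37 = 0.05032 m
Layer 4: 1.8×10⁻⁴ × 1200 × 0.16 = 0.03456 m
Δh = 0.033264 + 0.07920 + 0.05032 + 0.03456 = 0.197344 m

about 197 mm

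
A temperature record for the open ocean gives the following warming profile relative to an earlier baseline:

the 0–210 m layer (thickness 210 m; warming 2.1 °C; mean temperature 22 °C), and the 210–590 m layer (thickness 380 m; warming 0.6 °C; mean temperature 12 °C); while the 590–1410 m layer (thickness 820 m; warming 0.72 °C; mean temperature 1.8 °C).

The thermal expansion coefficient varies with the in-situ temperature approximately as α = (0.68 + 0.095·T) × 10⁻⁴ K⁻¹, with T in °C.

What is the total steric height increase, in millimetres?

214 mm of thermosteric rise

Layer 1: α = (0.68 + 0.095×22)×10⁻⁴ = 2.77×10⁻⁴ K⁻¹
Layer 2: α = (0.68 + 0.095×12)×10⁻⁴ = 1.82×10⁻⁴ K⁻¹
Layer 3: α = (0.68 + 0.095×1.8)×10⁻⁴ = 0.851×10⁻⁴ K⁻¹
Layer 1: 2.1 × 210 × 2.77×10⁻⁴ = 0.122157 m
210–590 m: 380 × 0.6 × 1.82×10⁻⁴ = 0.041496 m
590–1410 m: 0.851×10⁻⁴ × 820 × 0.72 = 0.05024304 m
Δh = 0.122157 + 0.041496 + 0.05024304 = 0.21389604 m ≈ 214 mm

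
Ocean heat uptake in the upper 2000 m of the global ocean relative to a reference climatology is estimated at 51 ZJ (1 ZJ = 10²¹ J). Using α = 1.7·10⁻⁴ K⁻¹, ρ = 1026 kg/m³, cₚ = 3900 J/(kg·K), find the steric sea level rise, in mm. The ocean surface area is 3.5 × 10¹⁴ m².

Per unit area: Q = 51×10²¹ / (3.5×10¹⁴) ≈ 1.457×10⁸ J/m²
Δh = αQ/(ρcₚ) = 1.7×10⁻⁴ × 1.457×10⁸ / (1026 × 3900) ≈ 0.0061901 m

Δh = 6.19 mm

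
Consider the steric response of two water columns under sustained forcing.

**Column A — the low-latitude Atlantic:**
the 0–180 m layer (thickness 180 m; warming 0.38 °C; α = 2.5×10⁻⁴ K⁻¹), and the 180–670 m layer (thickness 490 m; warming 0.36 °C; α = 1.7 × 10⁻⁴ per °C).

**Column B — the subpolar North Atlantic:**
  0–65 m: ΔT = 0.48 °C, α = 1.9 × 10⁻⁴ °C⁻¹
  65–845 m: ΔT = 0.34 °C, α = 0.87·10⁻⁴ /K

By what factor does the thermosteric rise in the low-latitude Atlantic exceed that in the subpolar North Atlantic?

A Layer 1: 180 × 0.38 × 2.5×10⁻⁴ = 0.01710 m
A 490 × 1.7×10⁻⁴ × 0.36 = 0.029988 m
A total: 0.047088 m
B Layer 1: 1.9×10⁻⁴ × 0.48 × 65 = 0.005928 m
B Layer 2: 0.34 × 0.87×10⁻⁴ × 780 = 0.0230724 m
B total: 0.0290004 m
Ratio: 0.047088 / 0.0290004 ≈ 1.624

a factor of 1.6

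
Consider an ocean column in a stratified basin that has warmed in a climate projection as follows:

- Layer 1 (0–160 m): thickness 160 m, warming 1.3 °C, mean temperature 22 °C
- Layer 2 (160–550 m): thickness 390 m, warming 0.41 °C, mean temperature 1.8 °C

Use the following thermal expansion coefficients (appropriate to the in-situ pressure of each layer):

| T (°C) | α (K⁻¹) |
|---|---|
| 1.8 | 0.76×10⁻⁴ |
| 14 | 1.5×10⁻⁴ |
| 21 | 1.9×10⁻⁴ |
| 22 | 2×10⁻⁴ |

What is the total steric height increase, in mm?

Layer 1 at 22 °C → α = 2×10⁻⁴ K⁻¹
Layer 2 at 1.8 °C → α = 0.76×10⁻⁴ K⁻¹
0–160 m: 2×10⁻⁴ × 1.3 × 160 = 0.04160 m
160–550 m: 0.41 × 0.76×10⁻⁴ × 390 = 0.0121524 m
Δh = 0.04160 + 0.0121524 = 0.0537524 m

53.8 mm of thermosteric rise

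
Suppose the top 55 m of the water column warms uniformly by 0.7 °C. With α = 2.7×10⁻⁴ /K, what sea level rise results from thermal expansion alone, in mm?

Δh = αΔT·H = 2.7×10⁻⁴ × 0.7 × 55 = 0.010395 m

10.4 mm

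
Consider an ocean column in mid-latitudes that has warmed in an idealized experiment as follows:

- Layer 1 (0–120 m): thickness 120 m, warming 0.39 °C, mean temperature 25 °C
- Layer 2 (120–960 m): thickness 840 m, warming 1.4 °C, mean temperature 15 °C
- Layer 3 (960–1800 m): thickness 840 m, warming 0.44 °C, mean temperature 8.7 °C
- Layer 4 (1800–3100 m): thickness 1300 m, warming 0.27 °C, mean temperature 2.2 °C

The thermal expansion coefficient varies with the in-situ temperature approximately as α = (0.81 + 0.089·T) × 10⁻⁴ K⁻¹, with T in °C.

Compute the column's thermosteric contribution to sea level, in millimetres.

Layer 1: α = (0.81 + 0.089×25)×10⁻⁴ = 3.035×10⁻⁴ K⁻¹
Layer 2: α = (0.81 + 0.089×15)×10⁻⁴ = 2.145×10⁻⁴ K⁻¹
Layer 3: α = (0.81 + 0.089×8.7)×10⁻⁴ = 1.5843×10⁻⁴ K⁻¹
Layer 4: α = (0.81 + 0.089×2.2)×10⁻⁴ = 1.0058×10⁻⁴ K⁻¹
0.39 × 3.035×10⁻⁴ × 120 = 0.0142038 m
Layer 2: 2.145×10⁻⁴ × 1.4 × 840 = 0.252252 m
0.44 × 840 × 1.5843×10⁻⁴ = 0.058555728 m
1800–3100 m: 1300 × 0.27 × 1.0058×10⁻⁴ = 0.03530358 m
Δh = 0.0142038 + 0.252252 + 0.058555728 + 0.03530358 = 0.360315108 m

Δh ≈ 360 mm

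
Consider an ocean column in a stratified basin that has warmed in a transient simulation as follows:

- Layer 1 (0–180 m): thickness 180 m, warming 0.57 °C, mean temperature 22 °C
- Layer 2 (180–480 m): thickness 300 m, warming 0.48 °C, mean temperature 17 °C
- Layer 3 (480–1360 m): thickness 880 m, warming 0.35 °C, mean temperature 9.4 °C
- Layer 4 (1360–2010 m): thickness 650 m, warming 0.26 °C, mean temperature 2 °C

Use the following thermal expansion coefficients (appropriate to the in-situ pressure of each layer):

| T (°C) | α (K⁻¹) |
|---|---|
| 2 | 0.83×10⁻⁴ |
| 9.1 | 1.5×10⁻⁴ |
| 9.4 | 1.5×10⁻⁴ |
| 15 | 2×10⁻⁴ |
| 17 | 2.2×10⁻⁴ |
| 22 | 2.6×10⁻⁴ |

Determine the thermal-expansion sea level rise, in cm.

Layer 1 at 22 °C → α = 2.6×10⁻⁴ K⁻¹
Layer 2 at 17 °C → α = 2.2×10⁻⁴ K⁻¹
Layer 3 at 9.4 °C → α = 1.5×10⁻⁴ K⁻¹
Layer 4 at 2 °C → α = 0.83×10⁻⁴ K⁻¹
Layer 1: 2.6×10⁻⁴ × 0.57 × 180 = 0.026676 m
Layer 2: 2.2×10⁻⁴ × 0.48 × 300 = 0.03168 m
Layer 3: 0.35 × 1.5×10⁻⁴ × 880 = 0.04620 m
650 × 0.83×10⁻⁴ × 0.26 = 0.014027 m
Δh = 0.026676 + 0.03168 + 0.04620 + 0.014027 = 0.118583 m

11.9 cm of thermosteric rise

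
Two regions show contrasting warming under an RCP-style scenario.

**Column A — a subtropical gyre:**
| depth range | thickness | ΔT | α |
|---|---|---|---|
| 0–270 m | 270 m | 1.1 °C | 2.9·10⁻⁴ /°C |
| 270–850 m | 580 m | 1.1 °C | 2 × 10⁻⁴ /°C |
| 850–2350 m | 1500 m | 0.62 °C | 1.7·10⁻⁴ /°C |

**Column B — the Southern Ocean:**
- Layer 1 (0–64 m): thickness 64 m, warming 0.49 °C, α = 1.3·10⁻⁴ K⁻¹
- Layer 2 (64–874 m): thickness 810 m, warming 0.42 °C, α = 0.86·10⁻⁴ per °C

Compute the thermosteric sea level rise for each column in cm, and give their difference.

A 1.1 × 2.9×10⁻⁴ × 270 = 0.08613 m
A 270–850 m: 580 × 1.1 × 2×10⁻⁴ = 0.12760 m
A Layer 3: 1500 × 0.62 × 1.7×10⁻⁴ = 0.15810 m
A total: 0.37183 m
B 0–64 m: 64 × 1.3×10⁻⁴ × 0.49 = 0.0040768 m
B 810 × 0.86×10⁻⁴ × 0.42 = 0.0292572 m
B total: 0.033334 m
Difference: 0.37183 − 0.033334 = 0.338496 m

Δh_A ≈ 37.2 cm, Δh_B ≈ 3.33 cm; difference ≈ 33.8 cm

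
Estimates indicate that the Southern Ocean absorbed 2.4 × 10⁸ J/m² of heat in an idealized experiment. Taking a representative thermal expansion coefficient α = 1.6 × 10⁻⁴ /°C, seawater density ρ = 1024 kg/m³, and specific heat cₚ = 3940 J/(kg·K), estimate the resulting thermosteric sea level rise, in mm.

9.5 mm of thermosteric rise

Δh = αQ/(ρcₚ) = 1.6×10⁻⁴ × 2.4×10⁸ / (1024 × 3940) ≈ 0.0095178 m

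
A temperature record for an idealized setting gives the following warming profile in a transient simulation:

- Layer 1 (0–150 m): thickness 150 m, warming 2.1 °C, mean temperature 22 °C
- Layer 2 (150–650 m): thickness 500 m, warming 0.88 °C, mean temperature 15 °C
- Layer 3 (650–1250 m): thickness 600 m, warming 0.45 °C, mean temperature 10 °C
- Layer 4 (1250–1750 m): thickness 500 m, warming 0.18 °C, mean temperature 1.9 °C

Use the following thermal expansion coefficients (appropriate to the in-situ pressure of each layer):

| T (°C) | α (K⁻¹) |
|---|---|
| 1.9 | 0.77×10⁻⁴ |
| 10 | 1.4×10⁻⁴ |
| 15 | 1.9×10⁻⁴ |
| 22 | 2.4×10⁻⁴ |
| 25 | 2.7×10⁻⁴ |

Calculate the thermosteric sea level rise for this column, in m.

0.204 m of thermosteric rise

Layer 1 at 22 °C → α = 2.4×10⁻⁴ K⁻¹
Layer 2 at 15 °C → α = 1.9×10⁻⁴ K⁻¹
Layer 3 at 10 °C → α = 1.4×10⁻⁴ K⁻¹
Layer 4 at 1.9 °C → α = 0.77×10⁻⁴ K⁻¹
0–150 m: 2.4×10⁻⁴ × 2.1 × 150 = 0.07560 m
Layer 2: 1.9×10⁻⁴ × 0.88 × 500 = 0.08360 m
1.4×10⁻⁴ × 600 × 0.45 = 0.03780 m
0.77×10⁻⁴ × 0.18 × 500 = 0.00693 m
Δh = 0.07560 + 0.08360 + 0.03780 + 0.00693 = 0.20393 m ≈ 0.204 m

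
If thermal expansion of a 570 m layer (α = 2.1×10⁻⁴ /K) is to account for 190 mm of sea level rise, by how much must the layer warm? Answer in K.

ΔT = Δh/(αH) = 0.19 / (2.1×10⁻⁴ × 570) ≈ 1.587 K

about 1.59 K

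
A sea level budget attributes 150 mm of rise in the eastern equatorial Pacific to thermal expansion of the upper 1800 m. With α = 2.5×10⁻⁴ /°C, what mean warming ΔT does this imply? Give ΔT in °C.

ΔT ≈ 0.33 °C

ΔT = Δh/(αH) = 0.15 / (2.5×10⁻⁴ × 1800) ≈ 0.3333 °C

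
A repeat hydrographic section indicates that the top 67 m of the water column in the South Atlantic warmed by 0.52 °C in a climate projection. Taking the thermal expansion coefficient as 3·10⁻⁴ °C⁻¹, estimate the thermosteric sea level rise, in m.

Δh = αΔT·H = 3×10⁻⁴ × 0.52 × 67 = 0.010452 m

Δh = 0.010 m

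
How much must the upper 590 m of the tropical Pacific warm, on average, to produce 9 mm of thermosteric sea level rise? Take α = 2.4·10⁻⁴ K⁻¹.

ΔT = Δh/(αH) = 0.009 / (2.4×10⁻⁴ × 590) ≈ 0.06356 K

ΔT ≈ 0.0636 K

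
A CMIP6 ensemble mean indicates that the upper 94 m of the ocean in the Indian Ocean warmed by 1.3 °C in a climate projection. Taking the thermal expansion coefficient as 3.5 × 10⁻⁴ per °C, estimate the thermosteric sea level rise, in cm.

Δh ≈ 4.28 cm

Δh = αΔT·H = 3.5×10⁻⁴ × 1.3 × 94 = 0.04277 m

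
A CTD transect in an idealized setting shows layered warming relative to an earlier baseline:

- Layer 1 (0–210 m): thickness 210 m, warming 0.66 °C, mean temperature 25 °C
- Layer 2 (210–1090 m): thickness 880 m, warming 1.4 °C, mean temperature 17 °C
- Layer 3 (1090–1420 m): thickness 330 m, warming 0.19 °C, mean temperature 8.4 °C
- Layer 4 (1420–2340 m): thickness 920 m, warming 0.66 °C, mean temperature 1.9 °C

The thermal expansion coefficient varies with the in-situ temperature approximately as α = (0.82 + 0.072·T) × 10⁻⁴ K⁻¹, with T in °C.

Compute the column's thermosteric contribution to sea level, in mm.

360 mm

Layer 1: α = (0.82 + 0.072×25)×10⁻⁴ = 2.62×10⁻⁴ K⁻¹
Layer 2: α = (0.82 + 0.072×17)×10⁻⁴ = 2.044×10⁻⁴ K⁻¹
Layer 3: α = (0.82 + 0.072×8.4)×10⁻⁴ = 1.4248×10⁻⁴ K⁻¹
Layer 4: α = (0.82 + 0.072×1.9)×10⁻⁴ = 0.9568×10⁻⁴ K⁻¹
0–210 m: 0.66 × 210 × 2.62×10⁻⁴ = 0.0363132 m
210–1090 m: 1.4 × 2.044×10⁻⁴ × 880 = 0.2518208 m
1.4248×10⁻⁴ × 0.19 × 330 = 0.008933496 m
Layer 4: 0.9568×10⁻⁴ × 920 × 0.66 = 0.058096896 m
Δh = 0.0363132 + 0.2518208 + 0.008933496 + 0.058096896 = 0.355164392 m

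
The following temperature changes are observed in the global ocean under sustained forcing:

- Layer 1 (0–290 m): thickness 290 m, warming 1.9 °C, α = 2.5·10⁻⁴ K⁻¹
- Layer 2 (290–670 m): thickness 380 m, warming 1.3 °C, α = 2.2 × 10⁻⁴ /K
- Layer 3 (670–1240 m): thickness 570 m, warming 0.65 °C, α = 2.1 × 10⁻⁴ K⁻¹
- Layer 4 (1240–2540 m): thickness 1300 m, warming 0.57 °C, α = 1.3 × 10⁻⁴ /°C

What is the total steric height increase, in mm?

421 mm of thermosteric rise

Layer 1: 290 × 1.9 × 2.5×10⁻⁴ = 0.13775 m
380 × 1.3 × 2.2×10⁻⁴ = 0.10868 m
Layer 3: 2.1×10⁻⁴ × 570 × 0.65 = 0.077805 m
1240–2540 m: 1.3×10⁻⁴ × 1300 × 0.57 = 0.09633 m
Δh = 0.13775 + 0.10868 + 0.077805 + 0.09633 = 0.420565 m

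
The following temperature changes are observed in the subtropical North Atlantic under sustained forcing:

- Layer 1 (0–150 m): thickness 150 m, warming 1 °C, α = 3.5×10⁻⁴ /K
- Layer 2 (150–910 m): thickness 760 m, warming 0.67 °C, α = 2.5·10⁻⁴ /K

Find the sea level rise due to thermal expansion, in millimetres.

0–150 m: 1 × 3.5×10⁻⁴ × 150 = 0.05250 m
Layer 2: 0.67 × 760 × 2.5×10⁻⁴ = 0.12730 m
Δh = 0.05250 + 0.12730 = 0.17980 m

180 mm of thermosteric rise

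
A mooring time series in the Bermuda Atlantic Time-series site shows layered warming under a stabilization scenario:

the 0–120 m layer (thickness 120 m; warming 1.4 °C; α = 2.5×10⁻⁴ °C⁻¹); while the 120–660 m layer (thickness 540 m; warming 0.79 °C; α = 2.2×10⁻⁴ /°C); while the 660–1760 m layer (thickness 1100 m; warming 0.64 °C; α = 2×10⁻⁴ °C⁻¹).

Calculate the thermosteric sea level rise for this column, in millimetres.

0–120 m: 120 × 2.5×10⁻⁴ × 1.4 = 0.04200 m
120–660 m: 540 × 2.2×10⁻⁴ × 0.79 = 0.093852 m
660–1760 m: 1100 × 2×10⁻⁴ × 0.64 = 0.14080 m
Δh = 0.04200 + 0.093852 + 0.14080 = 0.276652 m ≈ 277 mm

about 277 mm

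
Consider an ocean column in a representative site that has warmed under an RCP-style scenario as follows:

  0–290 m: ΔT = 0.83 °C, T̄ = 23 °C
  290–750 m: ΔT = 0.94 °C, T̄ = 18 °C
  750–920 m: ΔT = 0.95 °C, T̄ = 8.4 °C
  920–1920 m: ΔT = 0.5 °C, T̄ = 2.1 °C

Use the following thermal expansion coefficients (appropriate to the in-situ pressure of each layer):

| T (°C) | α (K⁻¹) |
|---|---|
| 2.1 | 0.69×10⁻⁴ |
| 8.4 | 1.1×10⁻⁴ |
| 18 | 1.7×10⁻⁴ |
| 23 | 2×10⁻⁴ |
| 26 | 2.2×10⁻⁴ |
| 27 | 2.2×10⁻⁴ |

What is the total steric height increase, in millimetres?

Layer 1 at 23 °C → α = 2×10⁻⁴ K⁻¹
Layer 2 at 18 °C → α = 1.7×10⁻⁴ K⁻¹
Layer 3 at 8.4 °C → α = 1.1×10⁻⁴ K⁻¹
Layer 4 at 2.1 °C → α = 0.69×10⁻⁴ K⁻¹
0–290 m: 290 × 0.83 × 2×10⁻⁴ = 0.04814 m
290–750 m: 460 × 1.7×10⁻⁴ × 0.94 = 0.073508 m
0.95 × 170 × 1.1×10⁻⁴ = 0.017765 m
Layer 4: 1000 × 0.69×10⁻⁴ × 0.5 = 0.03450 m
Δh = 0.04814 + 0.073508 + 0.017765 + 0.03450 = 0.173913 m

about 174 mm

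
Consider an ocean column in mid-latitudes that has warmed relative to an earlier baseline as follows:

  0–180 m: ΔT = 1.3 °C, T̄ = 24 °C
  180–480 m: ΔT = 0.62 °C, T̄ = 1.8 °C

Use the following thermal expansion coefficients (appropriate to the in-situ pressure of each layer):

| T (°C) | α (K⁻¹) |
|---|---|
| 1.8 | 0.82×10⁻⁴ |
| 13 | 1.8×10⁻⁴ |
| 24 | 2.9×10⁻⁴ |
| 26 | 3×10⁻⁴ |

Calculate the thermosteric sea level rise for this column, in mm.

Layer 1 at 24 °C → α = 2.9×10⁻⁴ K⁻¹
Layer 2 at 1.8 °C → α = 0.82×10⁻⁴ K⁻¹
Layer 1: 2.9×10⁻⁴ × 1.3 × 180 = 0.06786 m
180–480 m: 300 × 0.82×10⁻⁴ × 0.62 = 0.015252 m
Δh = 0.06786 + 0.015252 = 0.083112 m ≈ 83.1 mm

about 83.1 mm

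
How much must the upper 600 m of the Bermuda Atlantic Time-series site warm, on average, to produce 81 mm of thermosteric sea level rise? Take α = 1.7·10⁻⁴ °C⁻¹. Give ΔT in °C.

0.794 °C

ΔT = Δh/(αH) = 0.081 / (1.7×10⁻⁴ × 600) ≈ 0.7941 °C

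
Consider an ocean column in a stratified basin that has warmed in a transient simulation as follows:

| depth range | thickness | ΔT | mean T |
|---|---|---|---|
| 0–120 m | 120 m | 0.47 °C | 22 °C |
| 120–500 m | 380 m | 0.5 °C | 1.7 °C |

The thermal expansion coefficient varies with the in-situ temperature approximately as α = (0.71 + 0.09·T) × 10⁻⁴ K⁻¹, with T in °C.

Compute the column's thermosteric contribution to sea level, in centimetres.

Layer 1: α = (0.71 + 0.09×22)×10⁻⁴ = 2.69×10⁻⁴ K⁻¹
Layer 2: α = (0.71 + 0.09×1.7)×10⁻⁴ = 0.863×10⁻⁴ K⁻¹
Layer 1: 2.69×10⁻⁴ × 120 × 0.47 = 0.0151716 m
120–500 m: 0.863×10⁻⁴ × 0.5 × 380 = 0.016397 m
Δh = 0.0151716 + 0.016397 = 0.0315686 m ≈ 3.16 cm

3.16 cm of thermosteric rise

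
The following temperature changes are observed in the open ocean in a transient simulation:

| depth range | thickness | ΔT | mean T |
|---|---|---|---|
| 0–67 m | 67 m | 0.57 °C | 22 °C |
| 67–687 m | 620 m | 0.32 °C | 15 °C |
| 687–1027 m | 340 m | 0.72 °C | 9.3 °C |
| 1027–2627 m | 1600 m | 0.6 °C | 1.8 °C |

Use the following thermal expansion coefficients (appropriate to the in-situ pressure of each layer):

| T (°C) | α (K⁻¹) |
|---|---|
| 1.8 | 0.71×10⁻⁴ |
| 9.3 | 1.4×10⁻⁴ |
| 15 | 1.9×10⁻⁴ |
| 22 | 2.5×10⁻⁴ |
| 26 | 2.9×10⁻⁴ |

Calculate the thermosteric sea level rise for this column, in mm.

about 150 mm

Layer 1 at 22 °C → α = 2.5×10⁻⁴ K⁻¹
Layer 2 at 15 °C → α = 1.9×10⁻⁴ K⁻¹
Layer 3 at 9.3 °C → α = 1.4×10⁻⁴ K⁻¹
Layer 4 at 1.8 °C → α = 0.71×10⁻⁴ K⁻¹
Layer 1: 2.5×10⁻⁴ × 0.57 × 67 = 0.0095475 m
0.32 × 1.9×10⁻⁴ × 620 = 0.037696 m
1.4×10⁻⁴ × 0.72 × 340 = 0.034272 m
0.71×10⁻⁴ × 0.6 × 1600 = 0.06816 m
Δh = 0.0095475 + 0.037696 + 0.034272 + 0.06816 = 0.1496755 m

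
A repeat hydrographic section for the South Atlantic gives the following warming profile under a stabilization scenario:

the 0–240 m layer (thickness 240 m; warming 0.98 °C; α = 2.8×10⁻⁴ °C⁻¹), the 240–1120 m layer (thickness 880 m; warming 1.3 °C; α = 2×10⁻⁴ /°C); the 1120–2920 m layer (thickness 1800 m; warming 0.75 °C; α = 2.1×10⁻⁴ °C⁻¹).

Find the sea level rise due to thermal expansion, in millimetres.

580 mm

0–240 m: 0.98 × 2.8×10⁻⁴ × 240 = 0.065856 m
2×10⁻⁴ × 1.3 × 880 = 0.22880 m
1800 × 2.1×10⁻⁴ × 0.75 = 0.28350 m
Δh = 0.065856 + 0.22880 + 0.28350 = 0.578156 m ≈ 580 mm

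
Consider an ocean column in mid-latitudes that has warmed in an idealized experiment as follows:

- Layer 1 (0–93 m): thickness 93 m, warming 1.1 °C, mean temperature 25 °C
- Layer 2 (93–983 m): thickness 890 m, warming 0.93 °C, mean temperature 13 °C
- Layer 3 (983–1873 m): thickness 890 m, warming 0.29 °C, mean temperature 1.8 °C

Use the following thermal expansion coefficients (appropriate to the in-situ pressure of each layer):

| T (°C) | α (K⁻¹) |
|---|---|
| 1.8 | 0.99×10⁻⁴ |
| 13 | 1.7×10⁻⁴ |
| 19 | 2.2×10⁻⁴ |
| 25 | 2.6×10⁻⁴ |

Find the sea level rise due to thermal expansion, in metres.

about 0.193 m

Layer 1 at 25 °C → α = 2.6×10⁻⁴ K⁻¹
Layer 2 at 13 °C → α = 1.7×10⁻⁴ K⁻¹
Layer 3 at 1.8 °C → α = 0.99×10⁻⁴ K⁻¹
0–93 m: 1.1 × 2.6×10⁻⁴ × 93 = 0.026598 m
93–983 m: 890 × 0.93 × 1.7×10⁻⁴ = 0.140709 m
983–1873 m: 0.99×10⁻⁴ × 0.29 × 890 = 0.0255519 m
Δh = 0.026598 + 0.140709 + 0.0255519 = 0.1928589 m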